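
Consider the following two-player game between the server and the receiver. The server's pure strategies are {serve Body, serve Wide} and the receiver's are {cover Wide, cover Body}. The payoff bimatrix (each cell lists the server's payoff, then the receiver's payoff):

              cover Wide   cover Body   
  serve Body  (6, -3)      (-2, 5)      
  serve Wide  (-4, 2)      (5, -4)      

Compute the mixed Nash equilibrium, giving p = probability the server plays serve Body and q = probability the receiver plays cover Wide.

p = 3/7, q = 7/17

The server's mix must leave the receiver indifferent between cover Wide and cover Body.
  the receiver's payoff from cover Wide: p·(-3) + (1−p)·2 = -5p + 2
  the receiver's payoff from cover Body: p·5 + (1−p)·(-4) = 9p - 4
  -5p + 2 = 9p - 4  ⇒  -14p = -6  ⇒  p = 3/7.
The receiver's mix must leave the server indifferent between serve Body and serve Wide.
  the server's payoff from serve Body: q·6 + (1−q)·(-2) = 8q - 2
  the server's payoff from serve Wide: q·(-4) + (1−q)·5 = -9q + 5
  8q - 2 = -9q + 5  ⇒  17q = 7  ⇒  q = 7/17.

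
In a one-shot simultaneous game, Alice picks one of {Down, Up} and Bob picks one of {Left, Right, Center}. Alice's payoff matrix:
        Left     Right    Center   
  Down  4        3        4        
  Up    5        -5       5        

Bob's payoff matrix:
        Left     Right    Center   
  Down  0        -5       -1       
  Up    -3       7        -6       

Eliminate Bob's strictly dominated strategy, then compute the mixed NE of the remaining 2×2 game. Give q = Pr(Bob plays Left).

Bob's strategy Center is strictly dominated by Left: 0 > -1 and -3 > -6. Eliminate Center.
In a mixed equilibrium Alice is indifferent between Down and Up; this condition fixes q.
  Alice's expected payoff from Down: q·4 + (1−q)·3 = q + 3
  Alice's expected payoff from Up: q·5 + (1−q)·(-5) = 10q - 5
  q + 3 = 10q - 5  ⇒  -9q = -8  ⇒  q = 8/9.

q = 8/9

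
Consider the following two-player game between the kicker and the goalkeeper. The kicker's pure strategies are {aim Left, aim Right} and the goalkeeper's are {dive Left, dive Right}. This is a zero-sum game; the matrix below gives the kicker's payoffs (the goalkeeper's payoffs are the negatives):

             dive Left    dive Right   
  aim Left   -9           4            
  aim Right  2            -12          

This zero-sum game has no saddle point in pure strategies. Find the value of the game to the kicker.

v = -100/27

For the kicker to be willing to mix, the kicker must be indifferent between aim Left and aim Right, which pins down the goalkeeper's mix.
  the kicker's expected payoff from aim Left: q·(-9) + (1−q)·4 = -13q + 4
  the kicker's expected payoff from aim Right: q·2 + (1−q)·(-12) = 14q - 12
  -13q + 4 = 14q - 12  ⇒  -27q = -16  ⇒  q = 16/27.
The value is the kicker's expected payoff against this mix (using aim Left): (16/27)·(-9) + (11/27)·4 = -100/27.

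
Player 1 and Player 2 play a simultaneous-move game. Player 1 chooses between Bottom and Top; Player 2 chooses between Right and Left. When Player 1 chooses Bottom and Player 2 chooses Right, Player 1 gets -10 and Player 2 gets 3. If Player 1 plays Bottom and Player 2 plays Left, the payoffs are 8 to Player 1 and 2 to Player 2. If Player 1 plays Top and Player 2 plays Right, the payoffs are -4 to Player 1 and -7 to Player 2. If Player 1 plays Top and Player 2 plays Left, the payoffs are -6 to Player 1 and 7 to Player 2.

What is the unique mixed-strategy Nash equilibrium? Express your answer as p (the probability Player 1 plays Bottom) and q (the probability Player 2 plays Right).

p = 14/15, q = 7/10

Player 2's indifference between Right and Left determines Player 1's mixing probability p:
  Player 2's expected payoff from Right: p·3 + (1−p)·(-7) = 10p - 7
  Player 2's expected payoff from Left: p·2 + (1−p)·7 = -5p + 7
  10p - 7 = -5p + 7  ⇒  15p = 14  ⇒  p = 14/15.
Player 1's indifference between Bottom and Top determines Player 2's mixing probability q:
  Player 1's payoff to Bottom: q·(-10) + (1−q)·8 = -18q + 8
  Player 1's payoff to Top: q·(-4) + (1−q)·(-6) = 2q - 6
  -18q + 8 = 2q - 6  ⇒  -20q = -14  ⇒  q = 7/10.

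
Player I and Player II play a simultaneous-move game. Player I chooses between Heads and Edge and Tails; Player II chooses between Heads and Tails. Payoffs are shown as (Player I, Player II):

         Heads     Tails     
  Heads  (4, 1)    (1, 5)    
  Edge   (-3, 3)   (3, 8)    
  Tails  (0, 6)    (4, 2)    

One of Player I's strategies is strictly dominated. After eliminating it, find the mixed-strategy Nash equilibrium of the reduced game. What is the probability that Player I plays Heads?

Player I's strategy Edge is strictly dominated by Tails: 0 > -3 and 4 > 3. Eliminate Edge.
Set Player II's expected payoff from Heads equal to that from Tails:
  Player II's payoff to Heads: p·1 + (1−p)·6 = -5p + 6
  Player II's payoff to Tails: p·5 + (1−p)·2 = 3p + 2
  -5p + 6 = 3p + 2  ⇒  -8p = -4  ⇒  p = 1/2.

p = 1/2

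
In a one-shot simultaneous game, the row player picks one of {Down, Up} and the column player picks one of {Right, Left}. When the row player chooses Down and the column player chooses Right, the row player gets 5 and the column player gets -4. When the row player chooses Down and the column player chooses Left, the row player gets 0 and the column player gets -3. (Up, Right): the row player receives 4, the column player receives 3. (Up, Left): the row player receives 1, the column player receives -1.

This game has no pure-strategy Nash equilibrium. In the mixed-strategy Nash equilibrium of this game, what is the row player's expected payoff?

For the row player to be willing to mix, the row player must be indifferent between Down and Up, which pins down the column player's mix.
  the row player's expected payoff from Down: q·5 + (1−q)·0 = 5q
  the row player's expected payoff from Up: q·4 + (1−q)·1 = 3q + 1
  5q = 3q + 1  ⇒  2q = 1  ⇒  q = 1/2.
At equilibrium the row player is indifferent across rows, so the row player's payoff equals the payoff from Down: (1/2)·5 + (1/2)·0 = 5/2.

5/2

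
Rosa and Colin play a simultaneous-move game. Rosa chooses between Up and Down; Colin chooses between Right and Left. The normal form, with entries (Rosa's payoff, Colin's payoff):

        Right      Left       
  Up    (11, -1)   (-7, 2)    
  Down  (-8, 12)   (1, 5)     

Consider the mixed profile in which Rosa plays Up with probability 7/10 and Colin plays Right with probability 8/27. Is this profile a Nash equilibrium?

Check Colin's indifference given Rosa's mix p = 7/10:
  payoff from Right = 29/10; payoff from Left = 29/10 — equal.
Check Rosa's indifference given Colin's mix q = 8/27:
  payoff from Up = -5/3; payoff from Down = -5/3 — equal.
Both players are indifferent, so neither can profitably deviate.

Yes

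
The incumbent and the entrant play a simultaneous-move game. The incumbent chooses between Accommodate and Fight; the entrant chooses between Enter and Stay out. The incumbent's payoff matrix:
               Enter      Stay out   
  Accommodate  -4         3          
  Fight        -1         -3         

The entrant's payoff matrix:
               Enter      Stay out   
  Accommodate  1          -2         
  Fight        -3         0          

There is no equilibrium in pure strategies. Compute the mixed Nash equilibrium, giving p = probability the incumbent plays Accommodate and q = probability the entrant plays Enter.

Set the entrant's expected payoff from Enter equal to that from Stay out:
  the entrant's expected payoff from Enter: p·1 + (1−p)·(-3) = 4p - 3
  the entrant's expected payoff from Stay out: p·(-2) + (1−p)·0 = -2p
  4p - 3 = -2p  ⇒  6p = 3  ⇒  p = 1/2.
The entrant's mix must leave the incumbent indifferent between Accommodate and Fight.
  the incumbent's expected payoff from Accommodate: q·(-4) + (1−q)·3 = -7q + 3
  the incumbent's expected payoff from Fight: q·(-1) + (1−q)·(-3) = 2q - 3
  -7q + 3 = 2q - 3  ⇒  -9q = -6  ⇒  q = 2/3.

p = 1/2, q = 2/3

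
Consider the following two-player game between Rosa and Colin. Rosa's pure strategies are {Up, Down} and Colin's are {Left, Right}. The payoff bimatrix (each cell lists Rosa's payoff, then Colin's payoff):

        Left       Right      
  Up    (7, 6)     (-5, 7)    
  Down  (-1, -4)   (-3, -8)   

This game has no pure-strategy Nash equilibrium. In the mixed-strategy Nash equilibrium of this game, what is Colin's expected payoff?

Rosa's mix must leave Colin indifferent between Left and Right.
  Colin's payoff from Left: p·6 + (1−p)·(-4) = 10p - 4
  Colin's payoff from Right: p·7 + (1−p)·(-8) = 15p - 8
  10p - 4 = 15p - 8  ⇒  -5p = -4  ⇒  p = 4/5.
At equilibrium Colin is indifferent across columns, so Colin's payoff equals the payoff from Left: (4/5)·6 + (1/5)·(-4) = 4.

4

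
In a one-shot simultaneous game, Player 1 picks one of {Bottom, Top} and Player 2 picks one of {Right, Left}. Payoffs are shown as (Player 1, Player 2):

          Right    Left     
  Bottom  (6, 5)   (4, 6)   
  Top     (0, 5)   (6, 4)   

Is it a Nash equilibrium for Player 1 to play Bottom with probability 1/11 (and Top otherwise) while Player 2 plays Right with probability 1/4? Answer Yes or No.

Given Player 1's mix p = 1/11, Player 2's payoff from Right is 5 but from Left is 46/11. Player 2 strictly prefers Right, so Player 2 would not mix.
So the proposed profile is not a Nash equilibrium.

No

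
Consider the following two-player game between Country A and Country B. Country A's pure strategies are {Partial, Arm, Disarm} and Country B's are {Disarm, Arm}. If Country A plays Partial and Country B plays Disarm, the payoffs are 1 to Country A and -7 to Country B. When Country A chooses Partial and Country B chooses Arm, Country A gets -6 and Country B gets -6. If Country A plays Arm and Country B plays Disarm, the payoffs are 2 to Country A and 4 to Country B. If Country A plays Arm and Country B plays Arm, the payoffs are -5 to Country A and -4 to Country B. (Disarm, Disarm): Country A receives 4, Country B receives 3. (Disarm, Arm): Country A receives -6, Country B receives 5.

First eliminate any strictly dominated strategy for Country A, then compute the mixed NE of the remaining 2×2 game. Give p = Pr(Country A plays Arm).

Country A's strategy Partial is strictly dominated by Arm: 2 > 1 and -5 > -6. Eliminate Partial.
Set Country B's expected payoff from Disarm equal to that from Arm:
  Country B's expected payoff from Disarm: p·4 + (1−p)·3 = p + 3
  Country B's expected payoff from Arm: p·(-4) + (1−p)·5 = -9p + 5
  p + 3 = -9p + 5  ⇒  10p = 2  ⇒  p = 1/5.

p = 1/5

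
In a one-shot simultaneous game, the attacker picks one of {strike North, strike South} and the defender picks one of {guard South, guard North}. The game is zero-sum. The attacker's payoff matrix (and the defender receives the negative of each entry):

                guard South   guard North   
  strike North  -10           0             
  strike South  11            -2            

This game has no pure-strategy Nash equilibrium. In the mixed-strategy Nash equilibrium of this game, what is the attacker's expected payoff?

-20/23

In a mixed equilibrium the attacker is indifferent between strike North and strike South; this condition fixes q.
  the attacker's expected payoff from strike North: q·(-10) + (1−q)·0 = -10q
  the attacker's expected payoff from strike South: q·11 + (1−q)·(-2) = 13q - 2
  -10q = 13q - 2  ⇒  -23q = -2  ⇒  q = 2/23.
At equilibrium the attacker is indifferent across rows, so the attacker's payoff equals the payoff from strike North: (2/23)·(-10) + (21/23)·0 = -20/23.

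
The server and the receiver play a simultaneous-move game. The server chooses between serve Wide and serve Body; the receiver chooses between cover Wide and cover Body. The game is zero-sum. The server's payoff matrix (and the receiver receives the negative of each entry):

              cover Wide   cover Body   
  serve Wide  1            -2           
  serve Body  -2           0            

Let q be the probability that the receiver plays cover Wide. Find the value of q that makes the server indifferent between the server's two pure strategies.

q = 2/5

For the server to be willing to mix, the server must be indifferent between serve Wide and serve Body, which pins down the receiver's mix.
  the server's payoff to serve Wide: q·1 + (1−q)·(-2) = 3q - 2
  the server's payoff to serve Body: q·(-2) + (1−q)·0 = -2q
  3q - 2 = -2q  ⇒  5q = 2  ⇒  q = 2/5.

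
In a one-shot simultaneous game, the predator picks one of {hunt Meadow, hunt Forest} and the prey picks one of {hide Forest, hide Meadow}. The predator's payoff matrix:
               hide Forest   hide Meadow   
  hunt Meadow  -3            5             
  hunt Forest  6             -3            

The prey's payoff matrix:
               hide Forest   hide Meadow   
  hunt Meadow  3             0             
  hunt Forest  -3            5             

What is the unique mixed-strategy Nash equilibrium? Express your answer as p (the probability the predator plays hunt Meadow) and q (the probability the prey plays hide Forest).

p = 8/11, q = 8/17

Set the prey's expected payoff from hide Forest equal to that from hide Meadow:
  the prey's payoff from hide Forest: p·3 + (1−p)·(-3) = 6p - 3
  the prey's payoff from hide Meadow: p·0 + (1−p)·5 = -5p + 5
  6p - 3 = -5p + 5  ⇒  11p = 8  ⇒  p = 8/11.
The predator's indifference between hunt Meadow and hunt Forest determines the prey's mixing probability q:
  the predator's payoff from hunt Meadow: q·(-3) + (1−q)·5 = -8q + 5
  the predator's payoff from hunt Forest: q·6 + (1−q)·(-3) = 9q - 3
  -8q + 5 = 9q - 3  ⇒  -17q = -8  ⇒  q = 8/17.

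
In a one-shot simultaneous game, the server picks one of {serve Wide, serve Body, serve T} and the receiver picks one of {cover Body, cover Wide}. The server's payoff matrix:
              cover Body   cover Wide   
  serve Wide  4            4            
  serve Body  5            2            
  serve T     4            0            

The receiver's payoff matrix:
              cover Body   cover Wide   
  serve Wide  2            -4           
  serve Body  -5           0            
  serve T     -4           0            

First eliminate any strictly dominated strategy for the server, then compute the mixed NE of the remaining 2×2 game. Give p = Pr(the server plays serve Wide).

The server's strategy serve T is strictly dominated by serve Body: 5 > 4 and 2 > 0. Eliminate serve T.
For the receiver to be willing to mix, the receiver must be indifferent between cover Body and cover Wide, which pins down the server's mix.
  the receiver's payoff to cover Body: p·2 + (1−p)·(-5) = 7p - 5
  the receiver's payoff to cover Wide: p·(-4) + (1−p)·0 = -4p
  7p - 5 = -4p  ⇒  11p = 5  ⇒  p = 5/11.

p = 5/11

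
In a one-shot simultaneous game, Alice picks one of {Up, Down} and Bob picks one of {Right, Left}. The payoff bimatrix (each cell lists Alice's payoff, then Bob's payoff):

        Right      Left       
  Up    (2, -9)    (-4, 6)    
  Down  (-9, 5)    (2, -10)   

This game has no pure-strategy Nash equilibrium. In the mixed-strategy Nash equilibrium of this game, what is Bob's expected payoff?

For Bob to be willing to mix, Bob must be indifferent between Right and Left, which pins down Alice's mix.
  Bob's payoff to Right: p·(-9) + (1−p)·5 = -14p + 5
  Bob's payoff to Left: p·6 + (1−p)·(-10) = 16p - 10
  -14p + 5 = 16p - 10  ⇒  -30p = -15  ⇒  p = 1/2.
At equilibrium Bob is indifferent across columns, so Bob's payoff equals the payoff from Right: (1/2)·(-9) + (1/2)·5 = -2.

-2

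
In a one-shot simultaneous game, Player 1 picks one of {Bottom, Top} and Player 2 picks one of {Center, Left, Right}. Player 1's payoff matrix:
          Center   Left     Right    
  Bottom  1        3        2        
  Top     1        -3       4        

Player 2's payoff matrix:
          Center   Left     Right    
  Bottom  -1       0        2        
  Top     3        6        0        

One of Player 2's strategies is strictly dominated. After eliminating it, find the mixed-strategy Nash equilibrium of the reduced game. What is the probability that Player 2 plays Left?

q = 1/4

Player 2's strategy Center is strictly dominated by Left: 0 > -1 and 6 > 3. Eliminate Center.
Set Player 1's expected payoff from Bottom equal to that from Top:
  Player 1's expected payoff from Bottom: q·3 + (1−q)·2 = q + 2
  Player 1's expected payoff from Top: q·(-3) + (1−q)·4 = -7q + 4
  q + 2 = -7q + 4  ⇒  8q = 2  ⇒  q = 1/4.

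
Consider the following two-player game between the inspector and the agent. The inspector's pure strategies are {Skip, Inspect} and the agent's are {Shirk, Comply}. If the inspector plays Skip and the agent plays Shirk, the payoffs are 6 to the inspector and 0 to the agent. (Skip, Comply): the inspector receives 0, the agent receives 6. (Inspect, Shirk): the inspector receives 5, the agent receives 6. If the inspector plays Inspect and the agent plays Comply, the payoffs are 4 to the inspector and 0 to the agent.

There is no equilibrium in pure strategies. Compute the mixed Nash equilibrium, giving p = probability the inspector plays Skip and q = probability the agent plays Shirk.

For the agent to be willing to mix, the agent must be indifferent between Shirk and Comply, which pins down the inspector's mix.
  the agent's payoff from Shirk: p·0 + (1−p)·6 = -6p + 6
  the agent's payoff from Comply: p·6 + (1−p)·0 = 6p
  -6p + 6 = 6p  ⇒  -12p = -6  ⇒  p = 1/2.
The inspector's indifference between Skip and Inspect determines the agent's mixing probability q:
  the inspector's payoff to Skip: q·6 + (1−q)·0 = 6q
  the inspector's payoff to Inspect: q·5 + (1−q)·4 = q + 4
  6q = q + 4  ⇒  5q = 4  ⇒  q = 4/5.

p = 1/2, q = 4/5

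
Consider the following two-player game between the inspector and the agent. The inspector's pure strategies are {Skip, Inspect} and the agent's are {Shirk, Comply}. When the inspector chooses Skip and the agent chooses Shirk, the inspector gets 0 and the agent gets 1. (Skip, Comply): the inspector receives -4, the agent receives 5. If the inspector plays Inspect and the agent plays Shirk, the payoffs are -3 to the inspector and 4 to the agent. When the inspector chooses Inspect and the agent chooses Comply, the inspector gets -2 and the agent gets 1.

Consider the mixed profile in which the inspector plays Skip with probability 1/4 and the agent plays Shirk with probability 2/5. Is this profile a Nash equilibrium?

Given the inspector's mix p = 1/4, the agent's payoff from Shirk is 13/4 but from Comply is 2. The agent strictly prefers Shirk, so the agent would not mix.
So the proposed profile is not a Nash equilibrium.

No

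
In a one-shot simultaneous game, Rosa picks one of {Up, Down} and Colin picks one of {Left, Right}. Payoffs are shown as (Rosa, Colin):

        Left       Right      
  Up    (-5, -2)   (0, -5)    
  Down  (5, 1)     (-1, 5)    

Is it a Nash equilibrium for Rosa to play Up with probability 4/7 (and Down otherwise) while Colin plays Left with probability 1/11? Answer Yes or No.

Yes

Check Colin's indifference given Rosa's mix p = 4/7:
  payoff from Left = -5/7; payoff from Right = -5/7 — equal.
Check Rosa's indifference given Colin's mix q = 1/11:
  payoff from Up = -5/11; payoff from Down = -5/11 — equal.
Both players are indifferent, so neither can profitably deviate.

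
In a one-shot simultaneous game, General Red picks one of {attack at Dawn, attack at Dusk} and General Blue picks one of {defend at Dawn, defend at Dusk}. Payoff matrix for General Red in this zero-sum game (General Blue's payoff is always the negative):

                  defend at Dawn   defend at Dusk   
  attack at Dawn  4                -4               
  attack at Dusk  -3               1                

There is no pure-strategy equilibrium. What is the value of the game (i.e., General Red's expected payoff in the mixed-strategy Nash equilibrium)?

v = -2/3

In a mixed equilibrium General Red is indifferent between attack at Dawn and attack at Dusk; this condition fixes q.
  General Red's expected payoff from attack at Dawn: q·4 + (1−q)·(-4) = 8q - 4
  General Red's expected payoff from attack at Dusk: q·(-3) + (1−q)·1 = -4q + 1
  8q - 4 = -4q + 1  ⇒  12q = 5  ⇒  q = 5/12.
The value is General Red's expected payoff against this mix (using attack at Dawn): (5/12)·4 + (7/12)·(-4) = -2/3.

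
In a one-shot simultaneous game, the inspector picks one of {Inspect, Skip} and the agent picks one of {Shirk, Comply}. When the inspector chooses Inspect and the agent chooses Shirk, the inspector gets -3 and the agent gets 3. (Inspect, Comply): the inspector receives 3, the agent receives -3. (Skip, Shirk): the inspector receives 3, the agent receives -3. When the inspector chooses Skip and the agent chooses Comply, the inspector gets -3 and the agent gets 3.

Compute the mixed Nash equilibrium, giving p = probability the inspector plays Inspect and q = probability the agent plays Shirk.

p = 1/2, q = 1/2

Set the agent's expected payoff from Shirk equal to that from Comply:
  the agent's payoff from Shirk: p·3 + (1−p)·(-3) = 6p - 3
  the agent's payoff from Comply: p·(-3) + (1−p)·3 = -6p + 3
  6p - 3 = -6p + 3  ⇒  12p = 6  ⇒  p = 1/2.
The inspector's indifference between Inspect and Skip determines the agent's mixing probability q:
  the inspector's payoff to Inspect: q·(-3) + (1−q)·3 = -6q + 3
  the inspector's payoff to Skip: q·3 + (1−q)·(-3) = 6q - 3
  -6q + 3 = 6q - 3  ⇒  -12q = -6  ⇒  q = 1/2.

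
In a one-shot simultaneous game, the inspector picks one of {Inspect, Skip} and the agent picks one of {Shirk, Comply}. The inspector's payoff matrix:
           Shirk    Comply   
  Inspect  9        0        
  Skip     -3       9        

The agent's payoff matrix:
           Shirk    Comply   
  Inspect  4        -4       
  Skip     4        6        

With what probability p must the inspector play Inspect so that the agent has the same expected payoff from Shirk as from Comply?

In a mixed equilibrium the agent is indifferent between Shirk and Comply; this condition fixes p.
  the agent's payoff from Shirk: p·4 + (1−p)·4 = 4
  the agent's payoff from Comply: p·(-4) + (1−p)·6 = -10p + 6
  4 = -10p + 6  ⇒  10p = 2  ⇒  p = 1/5.

p = 1/5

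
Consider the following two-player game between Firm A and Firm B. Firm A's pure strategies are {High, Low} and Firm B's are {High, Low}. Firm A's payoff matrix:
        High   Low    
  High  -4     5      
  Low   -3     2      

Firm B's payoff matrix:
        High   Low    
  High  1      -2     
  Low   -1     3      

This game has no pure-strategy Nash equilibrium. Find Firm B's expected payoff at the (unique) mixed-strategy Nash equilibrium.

1/7

Set Firm B's expected payoff from High equal to that from Low:
  Firm B's payoff to High: p·1 + (1−p)·(-1) = 2p - 1
  Firm B's payoff to Low: p·(-2) + (1−p)·3 = -5p + 3
  2p - 1 = -5p + 3  ⇒  7p = 4  ⇒  p = 4/7.
At equilibrium Firm B is indifferent across columns, so Firm B's payoff equals the payoff from High: (4/7)·1 + (3/7)·(-1) = 1/7.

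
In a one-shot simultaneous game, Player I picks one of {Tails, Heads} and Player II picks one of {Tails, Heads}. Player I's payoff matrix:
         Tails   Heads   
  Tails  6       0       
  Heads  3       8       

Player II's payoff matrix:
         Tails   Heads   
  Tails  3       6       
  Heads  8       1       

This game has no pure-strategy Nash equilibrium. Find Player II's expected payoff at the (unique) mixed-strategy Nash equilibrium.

Player II's indifference between Tails and Heads determines Player I's mixing probability p:
  Player II's payoff from Tails: p·3 + (1−p)·8 = -5p + 8
  Player II's payoff from Heads: p·6 + (1−p)·1 = 5p + 1
  -5p + 8 = 5p + 1  ⇒  -10p = -7  ⇒  p = 7/10.
At equilibrium Player II is indifferent across columns, so Player II's payoff equals the payoff from Tails: (7/10)·3 + (3/10)·8 = 9/2.

9/2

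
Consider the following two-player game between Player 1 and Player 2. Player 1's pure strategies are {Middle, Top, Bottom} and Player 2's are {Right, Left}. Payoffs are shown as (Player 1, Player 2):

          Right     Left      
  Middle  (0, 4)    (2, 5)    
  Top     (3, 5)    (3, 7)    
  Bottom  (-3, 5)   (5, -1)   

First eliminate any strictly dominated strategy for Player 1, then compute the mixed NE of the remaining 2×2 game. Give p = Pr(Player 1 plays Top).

p = 3/4

Player 1's strategy Middle is strictly dominated by Top: 3 > 0 and 3 > 2. Eliminate Middle.
Player 1's mix must leave Player 2 indifferent between Right and Left.
  Player 2's expected payoff from Right: p·5 + (1−p)·5 = 5
  Player 2's expected payoff from Left: p·7 + (1−p)·(-1) = 8p - 1
  5 = 8p - 1  ⇒  -8p = -6  ⇒  p = 3/4.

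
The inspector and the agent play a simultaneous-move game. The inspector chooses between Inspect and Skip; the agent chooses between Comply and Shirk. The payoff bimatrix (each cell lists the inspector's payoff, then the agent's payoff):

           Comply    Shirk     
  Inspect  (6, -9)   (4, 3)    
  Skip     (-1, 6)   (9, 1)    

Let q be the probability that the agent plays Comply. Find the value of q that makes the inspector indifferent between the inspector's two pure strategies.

The agent's mix must leave the inspector indifferent between Inspect and Skip.
  the inspector's payoff from Inspect: q·6 + (1−q)·4 = 2q + 4
  the inspector's payoff from Skip: q·(-1) + (1−q)·9 = -10q + 9
  2q + 4 = -10q + 9  ⇒  12q = 5  ⇒  q = 5/12.

q = 5/12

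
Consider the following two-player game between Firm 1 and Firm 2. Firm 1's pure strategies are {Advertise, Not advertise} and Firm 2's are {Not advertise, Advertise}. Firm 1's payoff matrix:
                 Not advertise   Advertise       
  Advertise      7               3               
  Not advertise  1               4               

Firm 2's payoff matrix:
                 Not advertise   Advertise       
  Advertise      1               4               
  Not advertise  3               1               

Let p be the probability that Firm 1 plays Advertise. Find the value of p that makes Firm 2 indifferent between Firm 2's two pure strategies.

p = 2/5

Set Firm 2's expected payoff from Not advertise equal to that from Advertise:
  Firm 2's payoff from Not advertise: p·1 + (1−p)·3 = -2p + 3
  Firm 2's payoff from Advertise: p·4 + (1−p)·1 = 3p + 1
  -2p + 3 = 3p + 1  ⇒  -5p = -2  ⇒  p = 2/5.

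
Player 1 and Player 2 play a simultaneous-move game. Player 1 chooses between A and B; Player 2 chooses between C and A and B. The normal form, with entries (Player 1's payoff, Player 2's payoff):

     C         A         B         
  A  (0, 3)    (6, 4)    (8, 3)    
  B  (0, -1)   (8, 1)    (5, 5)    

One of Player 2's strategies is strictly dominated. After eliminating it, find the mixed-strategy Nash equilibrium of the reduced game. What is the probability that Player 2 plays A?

q = 3/5

Player 2's strategy C is strictly dominated by A: 4 > 3 and 1 > -1. Eliminate C.
For Player 1 to be willing to mix, Player 1 must be indifferent between A and B, which pins down Player 2's mix.
  Player 1's payoff to A: q·6 + (1−q)·8 = -2q + 8
  Player 1's payoff to B: q·8 + (1−q)·5 = 3q + 5
  -2q + 8 = 3q + 5  ⇒  -5q = -3  ⇒  q = 3/5.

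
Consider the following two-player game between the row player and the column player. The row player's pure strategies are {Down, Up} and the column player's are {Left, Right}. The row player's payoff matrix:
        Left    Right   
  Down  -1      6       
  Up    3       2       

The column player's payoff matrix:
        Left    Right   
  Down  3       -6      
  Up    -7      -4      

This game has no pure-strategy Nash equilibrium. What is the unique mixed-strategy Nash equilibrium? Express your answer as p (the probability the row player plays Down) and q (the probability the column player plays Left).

Set the column player's expected payoff from Left equal to that from Right:
  the column player's expected payoff from Left: p·3 + (1−p)·(-7) = 10p - 7
  the column player's expected payoff from Right: p·(-6) + (1−p)·(-4) = -2p - 4
  10p - 7 = -2p - 4  ⇒  12p = 3  ⇒  p = 1/4.
In a mixed equilibrium the row player is indifferent between Down and Up; this condition fixes q.
  the row player's expected payoff from Down: q·(-1) + (1−q)·6 = -7q + 6
  the row player's expected payoff from Up: q·3 + (1−q)·2 = q + 2
  -7q + 6 = q + 2  ⇒  -8q = -4  ⇒  q = 1/2.

p = 1/4, q = 1/2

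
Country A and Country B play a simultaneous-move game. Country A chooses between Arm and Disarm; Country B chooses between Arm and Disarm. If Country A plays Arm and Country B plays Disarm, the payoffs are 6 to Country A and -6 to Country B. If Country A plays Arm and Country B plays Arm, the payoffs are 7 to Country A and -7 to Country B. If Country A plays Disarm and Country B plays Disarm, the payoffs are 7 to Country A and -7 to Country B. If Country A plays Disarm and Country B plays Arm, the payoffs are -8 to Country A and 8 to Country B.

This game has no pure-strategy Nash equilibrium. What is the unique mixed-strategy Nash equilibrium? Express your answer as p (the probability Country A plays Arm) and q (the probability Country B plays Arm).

Country B's indifference between Arm and Disarm determines Country A's mixing probability p:
  Country B's payoff to Arm: p·(-7) + (1−p)·8 = -15p + 8
  Country B's payoff to Disarm: p·(-6) + (1−p)·(-7) = p - 7
  -15p + 8 = p - 7  ⇒  -16p = -15  ⇒  p = 15/16.
For Country A to be willing to mix, Country A must be indifferent between Arm and Disarm, which pins down Country B's mix.
  Country A's payoff to Arm: q·7 + (1−q)·6 = q + 6
  Country A's payoff to Disarm: q·(-8) + (1−q)·7 = -15q + 7
  q + 6 = -15q + 7  ⇒  16q = 1  ⇒  q = 1/16.

p = 15/16, q = 1/16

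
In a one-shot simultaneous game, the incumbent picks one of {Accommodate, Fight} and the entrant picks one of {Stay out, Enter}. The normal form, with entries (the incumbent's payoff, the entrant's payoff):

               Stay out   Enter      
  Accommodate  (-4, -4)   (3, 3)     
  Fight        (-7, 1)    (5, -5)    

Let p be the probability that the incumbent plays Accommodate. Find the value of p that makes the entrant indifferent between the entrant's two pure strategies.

p = 6/13

Set the entrant's expected payoff from Stay out equal to that from Enter:
  the entrant's payoff to Stay out: p·(-4) + (1−p)·1 = -5p + 1
  the entrant's payoff to Enter: p·3 + (1−p)·(-5) = 8p - 5
  -5p + 1 = 8p - 5  ⇒  -13p = -6  ⇒  p = 6/13.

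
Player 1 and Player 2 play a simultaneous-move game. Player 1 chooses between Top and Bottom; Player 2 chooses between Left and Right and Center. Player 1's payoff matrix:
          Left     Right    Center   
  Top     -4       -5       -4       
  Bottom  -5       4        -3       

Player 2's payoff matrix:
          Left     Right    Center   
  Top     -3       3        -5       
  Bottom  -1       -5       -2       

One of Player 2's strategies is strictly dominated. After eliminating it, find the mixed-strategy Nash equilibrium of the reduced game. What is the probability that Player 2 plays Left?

Player 2's strategy Center is strictly dominated by Left: -3 > -5 and -1 > -2. Eliminate Center.
Set Player 1's expected payoff from Top equal to that from Bottom:
  Player 1's payoff to Top: q·(-4) + (1−q)·(-5) = q - 5
  Player 1's payoff to Bottom: q·(-5) + (1−q)·4 = -9q + 4
  q - 5 = -9q + 4  ⇒  10q = 9  ⇒  q = 9/10.

q = 9/10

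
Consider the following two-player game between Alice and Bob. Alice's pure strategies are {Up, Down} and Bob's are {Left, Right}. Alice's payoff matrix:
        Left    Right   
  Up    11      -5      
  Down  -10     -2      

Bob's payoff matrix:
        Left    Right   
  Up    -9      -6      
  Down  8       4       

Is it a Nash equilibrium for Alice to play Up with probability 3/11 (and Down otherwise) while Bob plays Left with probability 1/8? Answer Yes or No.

No

Given Alice's mix p = 3/11, Bob's payoff from Left is 37/11 but from Right is 14/11. Bob strictly prefers Left, so Bob would not mix.
So the proposed profile is not a Nash equilibrium.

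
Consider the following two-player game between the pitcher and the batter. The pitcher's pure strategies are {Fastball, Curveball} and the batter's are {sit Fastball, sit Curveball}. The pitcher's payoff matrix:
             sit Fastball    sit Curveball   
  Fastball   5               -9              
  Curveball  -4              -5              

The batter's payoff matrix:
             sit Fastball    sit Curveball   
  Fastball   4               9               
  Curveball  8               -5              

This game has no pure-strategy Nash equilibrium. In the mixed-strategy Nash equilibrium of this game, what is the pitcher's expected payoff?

The pitcher's indifference between Fastball and Curveball determines the batter's mixing probability q:
  the pitcher's payoff to Fastball: q·5 + (1−q)·(-9) = 14q - 9
  the pitcher's payoff to Curveball: q·(-4) + (1−q)·(-5) = q - 5
  14q - 9 = q - 5  ⇒  13q = 4  ⇒  q = 4/13.
At equilibrium the pitcher is indifferent across rows, so the pitcher's payoff equals the payoff from Fastball: (4/13)·5 + (9/13)·(-9) = -61/13.

-61/13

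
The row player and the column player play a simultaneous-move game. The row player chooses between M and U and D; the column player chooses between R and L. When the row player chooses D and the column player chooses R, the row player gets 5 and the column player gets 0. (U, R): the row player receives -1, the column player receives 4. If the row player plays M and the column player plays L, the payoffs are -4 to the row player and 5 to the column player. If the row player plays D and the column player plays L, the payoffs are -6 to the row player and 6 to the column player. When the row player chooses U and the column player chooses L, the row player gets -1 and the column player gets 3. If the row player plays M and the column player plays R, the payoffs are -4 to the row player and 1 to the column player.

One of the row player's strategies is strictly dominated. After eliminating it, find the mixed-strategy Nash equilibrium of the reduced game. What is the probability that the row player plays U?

p = 6/7

The row player's strategy M is strictly dominated by U: -1 > -4 and -1 > -4. Eliminate M.
In a mixed equilibrium the column player is indifferent between R and L; this condition fixes p.
  the column player's payoff to R: p·4 + (1−p)·0 = 4p
  the column player's payoff to L: p·3 + (1−p)·6 = -3p + 6
  4p = -3p + 6  ⇒  7p = 6  ⇒  p = 6/7.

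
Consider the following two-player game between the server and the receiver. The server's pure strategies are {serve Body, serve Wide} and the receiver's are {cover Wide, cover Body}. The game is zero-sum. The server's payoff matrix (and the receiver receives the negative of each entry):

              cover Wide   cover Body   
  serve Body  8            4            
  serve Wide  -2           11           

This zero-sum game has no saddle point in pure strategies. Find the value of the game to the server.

v = 96/17

The receiver's mix must leave the server indifferent between serve Body and serve Wide.
  the server's expected payoff from serve Body: q·8 + (1−q)·4 = 4q + 4
  the server's expected payoff from serve Wide: q·(-2) + (1−q)·11 = -13q + 11
  4q + 4 = -13q + 11  ⇒  17q = 7  ⇒  q = 7/17.
The value is the server's expected payoff against this mix (using serve Body): (7/17)·8 + (10/17)·4 = 96/17.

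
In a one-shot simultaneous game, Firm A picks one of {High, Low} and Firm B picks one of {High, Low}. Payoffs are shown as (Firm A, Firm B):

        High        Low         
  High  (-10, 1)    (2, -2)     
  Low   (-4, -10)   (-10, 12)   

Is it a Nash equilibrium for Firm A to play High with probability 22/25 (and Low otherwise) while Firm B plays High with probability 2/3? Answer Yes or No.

Check Firm B's indifference given Firm A's mix p = 22/25:
  payoff from High = -8/25; payoff from Low = -8/25 — equal.
Check Firm A's indifference given Firm B's mix q = 2/3:
  payoff from High = -6; payoff from Low = -6 — equal.
Both players are indifferent, so neither can profitably deviate.

Yes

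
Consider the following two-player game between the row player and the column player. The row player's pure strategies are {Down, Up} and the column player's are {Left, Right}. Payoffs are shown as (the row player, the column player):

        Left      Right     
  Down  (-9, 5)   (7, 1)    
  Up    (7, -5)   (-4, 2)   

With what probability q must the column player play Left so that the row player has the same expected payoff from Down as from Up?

q = 11/27

The row player's indifference between Down and Up determines the column player's mixing probability q:
  the row player's payoff from Down: q·(-9) + (1−q)·7 = -16q + 7
  the row player's payoff from Up: q·7 + (1−q)·(-4) = 11q - 4
  -16q + 7 = 11q - 4  ⇒  -27q = -11  ⇒  q = 11/27.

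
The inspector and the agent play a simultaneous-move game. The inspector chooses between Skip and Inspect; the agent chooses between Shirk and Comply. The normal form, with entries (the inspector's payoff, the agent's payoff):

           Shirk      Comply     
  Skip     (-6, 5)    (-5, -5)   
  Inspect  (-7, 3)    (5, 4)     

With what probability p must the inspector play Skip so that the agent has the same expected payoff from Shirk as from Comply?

p = 1/11

The agent's indifference between Shirk and Comply determines the inspector's mixing probability p:
  the agent's expected payoff from Shirk: p·5 + (1−p)·3 = 2p + 3
  the agent's expected payoff from Comply: p·(-5) + (1−p)·4 = -9p + 4
  2p + 3 = -9p + 4  ⇒  11p = 1  ⇒  p = 1/11.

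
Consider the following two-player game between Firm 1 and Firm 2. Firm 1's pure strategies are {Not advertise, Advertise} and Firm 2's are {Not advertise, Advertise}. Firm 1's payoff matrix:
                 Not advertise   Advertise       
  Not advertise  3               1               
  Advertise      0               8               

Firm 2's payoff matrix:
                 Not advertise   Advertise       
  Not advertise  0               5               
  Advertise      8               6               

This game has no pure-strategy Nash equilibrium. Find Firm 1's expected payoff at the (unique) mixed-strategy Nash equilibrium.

12/5

Firm 1's indifference between Not advertise and Advertise determines Firm 2's mixing probability q:
  Firm 1's payoff from Not advertise: q·3 + (1−q)·1 = 2q + 1
  Firm 1's payoff from Advertise: q·0 + (1−q)·8 = -8q + 8
  2q + 1 = -8q + 8  ⇒  10q = 7  ⇒  q = 7/10.
At equilibrium Firm 1 is indifferent across rows, so Firm 1's payoff equals the payoff from Not advertise: (7/10)·3 + (3/10)·1 = 12/5.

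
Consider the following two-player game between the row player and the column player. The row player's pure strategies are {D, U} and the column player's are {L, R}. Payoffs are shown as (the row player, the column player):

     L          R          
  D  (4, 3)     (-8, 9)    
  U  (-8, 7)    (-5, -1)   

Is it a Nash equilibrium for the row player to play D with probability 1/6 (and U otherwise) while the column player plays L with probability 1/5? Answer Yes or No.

No

Given the row player's mix p = 1/6, the column player's payoff from L is 19/3 but from R is 2/3. The column player strictly prefers L, so the column player would not mix.
So the proposed profile is not a Nash equilibrium.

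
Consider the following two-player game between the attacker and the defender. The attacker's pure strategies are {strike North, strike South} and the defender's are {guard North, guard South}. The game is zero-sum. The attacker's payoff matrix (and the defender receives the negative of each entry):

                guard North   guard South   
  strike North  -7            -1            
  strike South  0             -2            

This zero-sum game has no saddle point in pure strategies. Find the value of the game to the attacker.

In a mixed equilibrium the attacker is indifferent between strike North and strike South; this condition fixes q.
  the attacker's expected payoff from strike North: q·(-7) + (1−q)·(-1) = -6q - 1
  the attacker's expected payoff from strike South: q·0 + (1−q)·(-2) = 2q - 2
  -6q - 1 = 2q - 2  ⇒  -8q = -1  ⇒  q = 1/8.
The value is the attacker's expected payoff against this mix (using strike North): (1/8)·(-7) + (7/8)·(-1) = -7/4.

v = -7/4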